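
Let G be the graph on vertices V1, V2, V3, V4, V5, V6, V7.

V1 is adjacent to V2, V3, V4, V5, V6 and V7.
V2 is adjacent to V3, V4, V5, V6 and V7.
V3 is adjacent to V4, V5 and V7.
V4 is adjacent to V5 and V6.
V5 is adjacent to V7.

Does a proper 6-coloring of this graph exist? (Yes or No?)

The chromatic number is 5. V1, V2, V3, V5, V7 form a clique, so at least 5 colors are needed.
5 colors suffice: color 1 → {V2}; color 2 → {V1}; color 3 → {V5, V6}; color 4 → {V3}; color 5 → {V4, V7}.
Since 6 ≥ 5, a proper 6-coloring certainly exists.

Yes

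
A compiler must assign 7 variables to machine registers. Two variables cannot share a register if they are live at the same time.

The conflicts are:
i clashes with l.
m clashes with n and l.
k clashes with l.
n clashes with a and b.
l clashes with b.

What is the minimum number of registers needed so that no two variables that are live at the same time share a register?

2

m and n conflict, so at least 2 registers are needed.
2 registers suffice: register 1 → {n, l}; register 2 → {i, m, k, a, b}. Every pair that conflicts lands in different registers.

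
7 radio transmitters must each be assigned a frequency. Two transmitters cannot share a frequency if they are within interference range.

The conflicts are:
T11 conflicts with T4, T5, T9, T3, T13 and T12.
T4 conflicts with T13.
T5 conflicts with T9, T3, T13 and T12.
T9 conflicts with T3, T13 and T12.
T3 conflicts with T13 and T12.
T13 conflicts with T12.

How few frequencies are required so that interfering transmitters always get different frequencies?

T11, T5, T9, T3, T13, T12 all conflict with each other, so at least 6 frequencies are needed.
6 frequencies suffice: frequency 1 → {T11}; frequency 2 → {T13}; frequency 3 → {T4, T5}; frequency 4 → {T3}; frequency 5 → {T12}; frequency 6 → {T9}. Each listed conflict is separated.

6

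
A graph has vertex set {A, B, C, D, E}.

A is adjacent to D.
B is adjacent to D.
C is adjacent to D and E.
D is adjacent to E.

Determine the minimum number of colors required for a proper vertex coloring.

C, D, E are mutually adjacent, so at least 3 colors are needed.
3 colors suffice: color red → {D}; color blue → {A, B, E}; color green → {C}. Every edge joins two different colors.

3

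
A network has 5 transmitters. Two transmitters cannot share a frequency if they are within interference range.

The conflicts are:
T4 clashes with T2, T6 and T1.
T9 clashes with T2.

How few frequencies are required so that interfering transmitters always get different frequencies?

T4 and T1 conflict, so at least 2 frequencies are needed.
2 frequencies suffice: frequency 1 → {T4, T9}; frequency 2 → {T2, T6, T1}. Each listed conflict is separated.

2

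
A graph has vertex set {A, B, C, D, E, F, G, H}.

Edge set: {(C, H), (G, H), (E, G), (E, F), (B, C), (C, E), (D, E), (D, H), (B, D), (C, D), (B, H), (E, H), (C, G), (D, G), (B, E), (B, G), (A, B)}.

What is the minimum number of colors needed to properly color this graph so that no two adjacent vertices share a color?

6

B, C, D, E, G, H form a clique, so at least 6 colors are needed.
6 colors suffice: color 1 → {A, E}; color 2 → {B, F}; color 3 → {G}; color 4 → {H}; color 5 → {D}; color 6 → {C}. Every edge joins two different colors.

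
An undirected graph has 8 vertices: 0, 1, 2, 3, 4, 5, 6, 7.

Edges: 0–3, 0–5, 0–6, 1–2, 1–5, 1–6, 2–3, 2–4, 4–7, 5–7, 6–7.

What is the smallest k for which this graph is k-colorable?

The cycle 1-2-3-0-6-1 has odd length 5, so it cannot be 2-colored; at least 3 colors are needed.
3 colors suffice: color red → {0, 1, 7}; color blue → {2, 5, 6}; color green → {3, 4}. Every edge joins two different colors.

3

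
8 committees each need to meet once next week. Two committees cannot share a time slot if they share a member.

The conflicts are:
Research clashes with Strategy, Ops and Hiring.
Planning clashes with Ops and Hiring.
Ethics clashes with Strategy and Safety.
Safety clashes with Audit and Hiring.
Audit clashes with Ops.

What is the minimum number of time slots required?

The cycle Audit-Ops-Research-Hiring-Safety-Audit has odd length 5, so it cannot be 2-colored; at least 3 time slots are needed.
3 time slots suffice: time slot 1 → {Research, Planning, Safety}; time slot 2 → {Ethics, Ops, Hiring}; time slot 3 → {Strategy, Audit}. No two conflicting committees share a time slot.

3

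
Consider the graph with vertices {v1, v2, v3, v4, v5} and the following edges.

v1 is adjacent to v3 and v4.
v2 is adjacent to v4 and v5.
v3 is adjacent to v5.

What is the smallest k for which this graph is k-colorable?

3

The cycle v2-v5-v3-v1-v4-v2 has odd length 5, so it cannot be 2-colored; at least 3 colors are needed.
A valid assignment using 3 colors: v1=2, v2=3, v3=1, v4=1, v5=2. Each edge has distinct colors on its endpoints.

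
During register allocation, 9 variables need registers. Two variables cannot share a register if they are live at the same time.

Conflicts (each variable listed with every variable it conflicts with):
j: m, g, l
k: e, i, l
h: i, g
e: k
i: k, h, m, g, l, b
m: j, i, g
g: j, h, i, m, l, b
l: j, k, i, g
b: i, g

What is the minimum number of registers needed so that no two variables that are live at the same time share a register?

j, g, l are mutually in conflict, so at least 3 registers are needed.
3 registers suffice: j=2, k=1, h=3, e=2, i=2, m=3, g=1, l=3, b=3. Each listed conflict is separated.

3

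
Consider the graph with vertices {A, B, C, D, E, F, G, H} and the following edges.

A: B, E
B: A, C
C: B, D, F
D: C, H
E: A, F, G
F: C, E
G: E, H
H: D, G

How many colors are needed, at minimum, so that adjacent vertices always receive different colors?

The cycle F-E-A-B-C-F has odd length 5, so it cannot be 2-colored; at least 3 colors are needed.
3 colors suffice: A=2, B=3, C=1, D=2, E=1, F=2, G=2, H=1. Every edge joins two different colors.

3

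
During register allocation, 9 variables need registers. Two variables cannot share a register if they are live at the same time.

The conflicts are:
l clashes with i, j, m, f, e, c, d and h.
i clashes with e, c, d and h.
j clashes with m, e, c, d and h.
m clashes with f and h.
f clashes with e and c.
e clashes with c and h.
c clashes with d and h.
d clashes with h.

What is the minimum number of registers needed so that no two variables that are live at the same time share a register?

l, j, c, d, h pairwise conflict, so at least 5 registers are needed.
5 registers suffice: register 1 → {l}; register 2 → {f, h}; register 3 → {m, c}; register 4 → {i, j}; register 5 → {e, d}. Every pair that conflicts lands in different registers.

5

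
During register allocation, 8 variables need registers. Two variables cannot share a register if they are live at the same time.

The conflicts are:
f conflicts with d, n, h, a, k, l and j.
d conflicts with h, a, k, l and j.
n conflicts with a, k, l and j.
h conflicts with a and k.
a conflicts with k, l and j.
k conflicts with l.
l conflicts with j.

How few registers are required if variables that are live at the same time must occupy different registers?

f, n, a, l, j pairwise conflict, so at least 5 registers are needed.
5 registers suffice: f=1, d=5, n=5, h=3, a=2, k=4, l=3, j=4. Each listed conflict is separated.

5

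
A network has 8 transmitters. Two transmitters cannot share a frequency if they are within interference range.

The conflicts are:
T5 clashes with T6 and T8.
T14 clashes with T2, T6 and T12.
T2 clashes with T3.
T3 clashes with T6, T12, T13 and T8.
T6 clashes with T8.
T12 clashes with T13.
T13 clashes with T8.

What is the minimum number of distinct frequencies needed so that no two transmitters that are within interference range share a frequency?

3

T3, T12, T13 all conflict with each other, so at least 3 frequencies are needed.
A valid assignment using 3 frequencies: T5=1, T14=1, T2=2, T3=1, T6=2, T12=3, T13=2, T8=3. No two conflicting transmitters share a frequency.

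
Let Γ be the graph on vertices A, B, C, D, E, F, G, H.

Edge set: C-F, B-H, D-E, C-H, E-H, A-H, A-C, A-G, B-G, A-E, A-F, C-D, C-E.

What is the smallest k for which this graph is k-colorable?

A, C, E, H are pairwise adjacent (a clique of size 4), so at least 4 colors are needed.
One proper 4-coloring: A=2, B=1, C=1, D=2, E=4, F=3, G=3, H=3. Every edge joins two different colors.

4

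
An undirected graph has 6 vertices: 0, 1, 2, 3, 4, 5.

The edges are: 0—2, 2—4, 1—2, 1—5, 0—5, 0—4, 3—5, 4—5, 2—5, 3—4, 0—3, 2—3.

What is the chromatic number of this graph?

5

0, 2, 3, 4, 5 are mutually adjacent (a clique of size 5), so at least 5 colors are needed.
5 colors suffice: color a → {2}; color b → {5}; color c → {1, 4}; color d → {3}; color e → {0}. Each edge has distinct colors on its endpoints.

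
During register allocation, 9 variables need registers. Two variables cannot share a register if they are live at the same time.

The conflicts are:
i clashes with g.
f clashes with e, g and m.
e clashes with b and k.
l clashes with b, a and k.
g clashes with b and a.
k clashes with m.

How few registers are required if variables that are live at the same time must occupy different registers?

g and a conflict, so at least 2 registers are needed.
Using 2 registers: i=2, f=2, e=1, l=1, g=1, b=2, a=2, k=2, m=1. Each listed conflict is separated.

2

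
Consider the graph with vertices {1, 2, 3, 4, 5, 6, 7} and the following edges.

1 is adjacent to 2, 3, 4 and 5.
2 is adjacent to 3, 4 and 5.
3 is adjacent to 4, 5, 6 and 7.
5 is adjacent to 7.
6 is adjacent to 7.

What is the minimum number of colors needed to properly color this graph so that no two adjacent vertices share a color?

4

1, 2, 3, 5 are pairwise adjacent (a clique of size 4), so at least 4 colors are needed.
4 colors suffice: 1=b, 2=c, 3=a, 4=d, 5=d, 6=c, 7=b. Each edge has distinct colors on its endpoints.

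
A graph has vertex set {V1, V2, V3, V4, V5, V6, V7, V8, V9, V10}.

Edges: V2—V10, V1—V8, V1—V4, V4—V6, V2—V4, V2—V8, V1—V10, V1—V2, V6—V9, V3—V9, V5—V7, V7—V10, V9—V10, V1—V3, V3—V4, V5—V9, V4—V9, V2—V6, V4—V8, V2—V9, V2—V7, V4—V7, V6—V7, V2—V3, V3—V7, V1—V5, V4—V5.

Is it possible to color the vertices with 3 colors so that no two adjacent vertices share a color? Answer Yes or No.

No

V1, V2, V3, V4 are mutually adjacent (a clique of size 4), so at least 4 colors are needed.
So 3 colors are not enough.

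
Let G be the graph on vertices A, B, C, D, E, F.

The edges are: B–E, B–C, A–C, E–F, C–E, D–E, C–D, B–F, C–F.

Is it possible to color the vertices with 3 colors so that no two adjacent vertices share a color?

No

B, C, E, F form a clique, so at least 4 colors are needed.
So 3 colors are not enough.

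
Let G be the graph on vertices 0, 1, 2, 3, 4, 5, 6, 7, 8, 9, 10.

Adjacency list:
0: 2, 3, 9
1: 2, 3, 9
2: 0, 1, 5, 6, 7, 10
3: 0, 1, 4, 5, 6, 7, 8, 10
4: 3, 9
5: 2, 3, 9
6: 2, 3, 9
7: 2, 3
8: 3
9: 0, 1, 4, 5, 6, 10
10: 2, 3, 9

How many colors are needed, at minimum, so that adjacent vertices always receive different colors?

2

0 and 9 are adjacent, so at least 2 colors are needed.
2 colors suffice: color a → {2, 3, 9}; color b → {0, 1, 4, 5, 6, 7, 8, 10}. Each edge has distinct colors on its endpoints.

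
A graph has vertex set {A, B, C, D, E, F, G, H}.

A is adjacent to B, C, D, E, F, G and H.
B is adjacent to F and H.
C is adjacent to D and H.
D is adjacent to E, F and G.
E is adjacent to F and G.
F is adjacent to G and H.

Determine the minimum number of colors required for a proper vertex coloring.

A, D, E, F, G are mutually adjacent (a clique of size 5), so at least 5 colors are needed.
5 colors suffice: color 1 → {A}; color 2 → {C, F}; color 3 → {D, H}; color 4 → {B, G}; color 5 → {E}. Each edge has distinct colors on its endpoints.

5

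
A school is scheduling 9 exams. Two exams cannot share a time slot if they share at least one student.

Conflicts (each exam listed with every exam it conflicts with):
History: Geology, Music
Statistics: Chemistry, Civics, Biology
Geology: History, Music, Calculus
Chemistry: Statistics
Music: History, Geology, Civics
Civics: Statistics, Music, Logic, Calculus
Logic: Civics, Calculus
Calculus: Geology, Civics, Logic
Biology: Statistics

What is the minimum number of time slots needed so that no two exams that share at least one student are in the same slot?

3

History, Geology, Music are mutually in conflict, so at least 3 time slots are needed.
3 time slots suffice: time slot 1 → {Geology, Chemistry, Civics, Biology}; time slot 2 → {Statistics, Music, Calculus}; time slot 3 → {History, Logic}. Every pair that conflicts lands in different time slots.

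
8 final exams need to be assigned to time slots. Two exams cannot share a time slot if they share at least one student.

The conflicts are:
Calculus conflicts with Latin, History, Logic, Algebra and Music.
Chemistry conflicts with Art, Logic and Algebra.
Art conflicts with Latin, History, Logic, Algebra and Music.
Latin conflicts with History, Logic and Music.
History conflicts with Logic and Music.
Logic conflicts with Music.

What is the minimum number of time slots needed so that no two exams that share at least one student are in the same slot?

5

Art, Latin, History, Logic, Music are mutually in conflict, so at least 5 time slots are needed.
5 time slots suffice: Calculus=1, Chemistry=3, Art=1, Latin=5, History=4, Logic=2, Algebra=2, Music=3. Each listed conflict is separated.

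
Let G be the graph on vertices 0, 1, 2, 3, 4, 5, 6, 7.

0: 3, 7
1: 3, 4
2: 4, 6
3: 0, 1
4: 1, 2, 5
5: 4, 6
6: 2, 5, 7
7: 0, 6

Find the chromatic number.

The cycle 7-0-3-1-4-5-6-7 has odd length 7, so it cannot be 2-colored; at least 3 colors are needed.
3 colors suffice: color a → {3, 4, 6}; color b → {1, 2, 5, 7}; color c → {0}. No two adjacent vertices share a color.

3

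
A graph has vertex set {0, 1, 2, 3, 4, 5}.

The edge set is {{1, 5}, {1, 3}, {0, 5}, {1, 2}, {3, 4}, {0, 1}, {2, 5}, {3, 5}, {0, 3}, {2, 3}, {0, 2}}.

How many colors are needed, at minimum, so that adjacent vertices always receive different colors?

0, 1, 2, 3, 5 form a clique, so at least 5 colors are needed.
5 colors suffice: 0=yellow, 1=blue, 2=green, 3=red, 4=blue, 5=purple. Every edge joins two different colors.

5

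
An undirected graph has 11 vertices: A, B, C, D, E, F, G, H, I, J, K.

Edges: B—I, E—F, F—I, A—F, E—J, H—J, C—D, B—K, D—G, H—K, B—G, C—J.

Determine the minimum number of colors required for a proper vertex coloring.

The cycle B-G-D-C-J-H-K-B has odd length 7, so it cannot be 2-colored; at least 3 colors are needed.
3 colors suffice: color 1 → {B, D, F, J}; color 2 → {A, C, E, G, H, I}; color 3 → {K}. Every edge joins two different colors.

3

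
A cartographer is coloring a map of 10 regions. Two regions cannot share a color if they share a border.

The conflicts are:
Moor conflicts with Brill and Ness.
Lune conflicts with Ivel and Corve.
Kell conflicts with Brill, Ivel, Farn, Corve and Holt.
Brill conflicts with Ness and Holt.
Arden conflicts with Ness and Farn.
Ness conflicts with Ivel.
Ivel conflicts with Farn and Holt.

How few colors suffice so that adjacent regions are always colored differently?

Kell, Brill, Holt pairwise conflict, so at least 3 colors are needed.
3 colors suffice: color 1 → {Brill, Arden, Ivel, Corve}; color 2 → {Lune, Kell, Ness}; color 3 → {Moor, Farn, Holt}. No two conflicting regions share a color.

3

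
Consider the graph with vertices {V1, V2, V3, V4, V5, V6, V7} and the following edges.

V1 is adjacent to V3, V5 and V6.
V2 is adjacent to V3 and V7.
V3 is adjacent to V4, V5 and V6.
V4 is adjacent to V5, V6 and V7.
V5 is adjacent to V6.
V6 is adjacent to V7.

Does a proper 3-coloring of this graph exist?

V3, V4, V5, V6 are pairwise adjacent (a clique of size 4), so at least 4 colors are needed.
So 3 colors are not enough.

No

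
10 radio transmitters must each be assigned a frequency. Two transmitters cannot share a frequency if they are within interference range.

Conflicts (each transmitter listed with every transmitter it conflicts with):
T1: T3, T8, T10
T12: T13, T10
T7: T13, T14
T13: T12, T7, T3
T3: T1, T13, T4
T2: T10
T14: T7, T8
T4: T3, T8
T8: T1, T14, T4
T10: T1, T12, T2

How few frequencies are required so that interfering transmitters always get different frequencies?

The cycle T13-T12-T10-T1-T3-T13 has odd length 5, so it cannot be 2-colored; at least 3 frequencies are needed.
3 frequencies suffice: T1=2, T12=3, T7=1, T13=2, T3=1, T2=2, T14=2, T4=2, T8=1, T10=1. Each listed conflict is separated.

3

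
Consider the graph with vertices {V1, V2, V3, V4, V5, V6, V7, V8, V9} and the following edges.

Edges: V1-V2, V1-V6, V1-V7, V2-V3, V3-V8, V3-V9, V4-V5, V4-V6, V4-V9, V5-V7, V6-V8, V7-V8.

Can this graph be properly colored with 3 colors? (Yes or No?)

Yes

The chromatic number is 3. The cycle V8-V7-V5-V4-V6-V8 has odd length 5, so it cannot be 2-colored; at least 3 colors are needed.
3 colors suffice: color R → {V3, V6, V7}; color B → {V1, V4, V8}; color G → {V2, V5, V9}.
That is already a proper 3-coloring.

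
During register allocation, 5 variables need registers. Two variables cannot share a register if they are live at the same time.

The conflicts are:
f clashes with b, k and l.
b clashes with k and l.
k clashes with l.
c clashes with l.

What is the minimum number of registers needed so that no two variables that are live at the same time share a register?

4

f, b, k, l are mutually in conflict, so at least 4 registers are needed.
4 registers suffice: register 1 → {l}; register 2 → {k, c}; register 3 → {b}; register 4 → {f}. Each listed conflict is separated.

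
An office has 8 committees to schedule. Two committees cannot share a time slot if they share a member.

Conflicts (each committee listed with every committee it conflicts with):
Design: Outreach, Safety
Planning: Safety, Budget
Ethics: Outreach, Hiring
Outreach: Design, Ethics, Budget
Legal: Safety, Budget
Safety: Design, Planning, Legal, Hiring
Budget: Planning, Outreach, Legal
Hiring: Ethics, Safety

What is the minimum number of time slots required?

The cycle Outreach-Budget-Planning-Safety-Design-Outreach has odd length 5, so it cannot be 2-colored; at least 3 time slots are needed.
3 time slots suffice: time slot 1 → {Ethics, Safety, Budget}; time slot 2 → {Planning, Outreach, Legal, Hiring}; time slot 3 → {Design}. Every pair that conflicts lands in different time slots.

3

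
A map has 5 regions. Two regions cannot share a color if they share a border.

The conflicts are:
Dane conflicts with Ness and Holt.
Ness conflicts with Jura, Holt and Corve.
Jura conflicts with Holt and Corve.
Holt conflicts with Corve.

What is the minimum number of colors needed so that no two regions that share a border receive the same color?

Ness, Jura, Holt, Corve are mutually in conflict, so at least 4 colors are needed.
4 colors suffice: color 1 → {Ness}; color 2 → {Holt}; color 3 → {Dane, Jura}; color 4 → {Corve}. No two conflicting regions share a color.

4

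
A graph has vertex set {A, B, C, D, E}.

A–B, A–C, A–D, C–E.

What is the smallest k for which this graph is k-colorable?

2

A and C are adjacent, so at least 2 colors are needed.
2 colors suffice: A=red, B=blue, C=blue, D=blue, E=red. No two adjacent vertices share a color.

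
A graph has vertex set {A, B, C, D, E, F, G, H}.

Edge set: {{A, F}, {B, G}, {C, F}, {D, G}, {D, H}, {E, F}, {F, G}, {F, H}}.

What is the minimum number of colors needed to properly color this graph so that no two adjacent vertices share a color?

E and F are adjacent, so at least 2 colors are needed.
2 colors suffice: color 1 → {B, D, F}; color 2 → {A, C, E, G, H}. Each edge has distinct colors on its endpoints.

2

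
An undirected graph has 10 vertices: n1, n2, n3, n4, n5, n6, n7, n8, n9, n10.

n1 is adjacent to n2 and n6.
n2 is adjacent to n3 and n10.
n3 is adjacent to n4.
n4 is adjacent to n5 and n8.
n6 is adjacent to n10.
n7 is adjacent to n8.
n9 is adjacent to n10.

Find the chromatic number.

n4 and n5 are adjacent, so at least 2 colors are needed.
A valid assignment using 2 colors: n1=red, n2=blue, n3=red, n4=blue, n5=red, n6=blue, n7=blue, n8=red, n9=blue, n10=red. Each edge has distinct colors on its endpoints.

2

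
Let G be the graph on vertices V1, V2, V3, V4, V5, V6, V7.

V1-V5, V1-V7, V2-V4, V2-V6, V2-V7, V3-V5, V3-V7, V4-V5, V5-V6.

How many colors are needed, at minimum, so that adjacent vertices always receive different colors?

3

The cycle V6-V5-V3-V7-V2-V6 has odd length 5, so it cannot be 2-colored; at least 3 colors are needed.
3 colors suffice: color 1 → {V2, V5}; color 2 → {V4, V6, V7}; color 3 → {V1, V3}. No two adjacent vertices share a color.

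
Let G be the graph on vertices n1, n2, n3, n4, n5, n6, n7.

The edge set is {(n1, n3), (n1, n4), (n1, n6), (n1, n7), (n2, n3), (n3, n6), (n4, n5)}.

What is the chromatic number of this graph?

3

n1, n3, n6 are mutually adjacent, so at least 3 colors are needed.
One proper 3-coloring: n1=R, n2=R, n3=B, n4=B, n5=R, n6=G, n7=B. Each edge has distinct colors on its endpoints.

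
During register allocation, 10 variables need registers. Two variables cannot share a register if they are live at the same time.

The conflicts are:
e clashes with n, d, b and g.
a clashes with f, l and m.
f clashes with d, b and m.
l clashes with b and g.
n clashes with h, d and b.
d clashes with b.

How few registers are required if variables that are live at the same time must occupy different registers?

4

e, n, d, b pairwise conflict, so at least 4 registers are needed.
4 registers suffice: register 1 → {a, h, b, g}; register 2 → {f, l, n}; register 3 → {d, m}; register 4 → {e}. No two conflicting variables share a register.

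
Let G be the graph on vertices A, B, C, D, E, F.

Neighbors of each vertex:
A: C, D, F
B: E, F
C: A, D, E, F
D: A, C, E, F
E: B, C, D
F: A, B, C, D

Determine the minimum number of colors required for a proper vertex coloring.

A, C, D, F are pairwise adjacent (a clique of size 4), so at least 4 colors are needed.
4 colors suffice: color 1 → {B, C}; color 2 → {D}; color 3 → {E, F}; color 4 → {A}. Each edge has distinct colors on its endpoints.

4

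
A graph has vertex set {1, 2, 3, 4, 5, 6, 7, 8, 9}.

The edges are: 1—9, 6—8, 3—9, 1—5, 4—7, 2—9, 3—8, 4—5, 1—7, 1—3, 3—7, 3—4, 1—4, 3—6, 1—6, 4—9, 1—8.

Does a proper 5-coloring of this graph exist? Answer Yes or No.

Yes

The chromatic number is 4. 1, 3, 6, 8 form a clique, so at least 4 colors are needed.
4 colors suffice: color red → {1, 2}; color blue → {3, 5}; color green → {4, 6}; color yellow → {7, 8, 9}.
Since 5 ≥ 4, a proper 5-coloring certainly exists.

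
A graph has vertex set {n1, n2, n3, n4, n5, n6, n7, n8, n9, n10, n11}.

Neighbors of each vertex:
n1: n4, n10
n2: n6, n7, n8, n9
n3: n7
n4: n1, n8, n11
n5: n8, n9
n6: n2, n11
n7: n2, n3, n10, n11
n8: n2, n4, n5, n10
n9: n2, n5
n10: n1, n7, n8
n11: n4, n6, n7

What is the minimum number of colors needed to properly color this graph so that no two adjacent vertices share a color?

3

The cycle n11-n7-n10-n1-n4-n11 has odd length 5, so it cannot be 2-colored; at least 3 colors are needed.
3 colors suffice: color 1 → {n2, n3, n5, n10, n11}; color 2 → {n1, n6, n7, n8, n9}; color 3 → {n4}. Each edge has distinct colors on its endpoints.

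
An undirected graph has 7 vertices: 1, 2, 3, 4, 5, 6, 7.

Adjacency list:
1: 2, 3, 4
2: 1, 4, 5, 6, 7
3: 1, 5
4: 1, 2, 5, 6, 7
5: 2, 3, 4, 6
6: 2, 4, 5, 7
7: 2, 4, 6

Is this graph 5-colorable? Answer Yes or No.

Yes

The chromatic number is 4. 2, 4, 6, 7 form a clique, so at least 4 colors are needed.
One proper 4-coloring: 1=c, 2=b, 3=a, 4=a, 5=c, 6=d, 7=c.
Since 5 ≥ 4, a proper 5-coloring certainly exists.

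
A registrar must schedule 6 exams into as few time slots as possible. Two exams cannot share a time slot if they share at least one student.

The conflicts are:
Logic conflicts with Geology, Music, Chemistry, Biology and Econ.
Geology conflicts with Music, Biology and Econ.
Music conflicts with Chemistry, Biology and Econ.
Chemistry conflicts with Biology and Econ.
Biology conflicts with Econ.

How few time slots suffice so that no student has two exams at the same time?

Logic, Geology, Music, Biology, Econ pairwise conflict, so at least 5 time slots are needed.
Using 5 time slots: Logic=2, Geology=5, Music=4, Chemistry=5, Biology=1, Econ=3. Each listed conflict is separated.

5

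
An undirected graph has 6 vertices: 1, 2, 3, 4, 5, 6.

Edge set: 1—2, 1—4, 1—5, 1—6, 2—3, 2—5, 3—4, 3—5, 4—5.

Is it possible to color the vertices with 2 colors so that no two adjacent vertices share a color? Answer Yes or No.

No

2, 3, 5 are pairwise adjacent, so at least 3 colors are needed.
So 2 colors are not enough.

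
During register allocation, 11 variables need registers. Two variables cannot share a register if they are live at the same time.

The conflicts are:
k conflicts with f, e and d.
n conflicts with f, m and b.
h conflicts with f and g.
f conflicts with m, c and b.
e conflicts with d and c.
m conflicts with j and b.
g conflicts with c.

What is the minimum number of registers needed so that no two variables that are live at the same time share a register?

4

n, f, m, b are mutually in conflict, so at least 4 registers are needed.
4 registers suffice: register 1 → {f, e, j, g}; register 2 → {k, h, m, c}; register 3 → {d, b}; register 4 → {n}. Every pair that conflicts lands in different registers.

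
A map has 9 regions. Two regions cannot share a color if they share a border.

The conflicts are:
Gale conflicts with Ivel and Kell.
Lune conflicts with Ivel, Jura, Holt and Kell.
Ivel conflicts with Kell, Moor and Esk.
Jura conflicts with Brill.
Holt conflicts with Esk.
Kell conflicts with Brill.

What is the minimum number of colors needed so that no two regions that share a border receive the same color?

Gale, Ivel, Kell pairwise conflict, so at least 3 colors are needed.
3 colors suffice: color 1 → {Ivel, Holt, Brill}; color 2 → {Jura, Kell, Moor, Esk}; color 3 → {Gale, Lune}. No two conflicting regions share a color.

3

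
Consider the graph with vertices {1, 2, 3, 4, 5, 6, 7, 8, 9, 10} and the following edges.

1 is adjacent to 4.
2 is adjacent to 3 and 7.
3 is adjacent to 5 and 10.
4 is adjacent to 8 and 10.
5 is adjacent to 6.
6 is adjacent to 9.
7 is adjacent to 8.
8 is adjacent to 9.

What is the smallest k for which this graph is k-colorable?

3

The cycle 5-3-10-4-8-9-6-5 has odd length 7, so it cannot be 2-colored; at least 3 colors are needed.
3 colors suffice: color red → {1, 3, 6, 8}; color blue → {2, 4, 5, 9}; color green → {7, 10}. No two adjacent vertices share a color.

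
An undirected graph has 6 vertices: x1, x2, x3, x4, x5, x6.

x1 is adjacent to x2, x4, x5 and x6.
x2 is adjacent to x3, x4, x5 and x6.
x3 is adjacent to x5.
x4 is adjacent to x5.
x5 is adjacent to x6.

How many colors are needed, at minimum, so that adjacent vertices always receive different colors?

4

x1, x2, x4, x5 are pairwise adjacent (a clique of size 4), so at least 4 colors are needed.
4 colors suffice: color 1 → {x2}; color 2 → {x5}; color 3 → {x1, x3}; color 4 → {x4, x6}. Every edge joins two different colors.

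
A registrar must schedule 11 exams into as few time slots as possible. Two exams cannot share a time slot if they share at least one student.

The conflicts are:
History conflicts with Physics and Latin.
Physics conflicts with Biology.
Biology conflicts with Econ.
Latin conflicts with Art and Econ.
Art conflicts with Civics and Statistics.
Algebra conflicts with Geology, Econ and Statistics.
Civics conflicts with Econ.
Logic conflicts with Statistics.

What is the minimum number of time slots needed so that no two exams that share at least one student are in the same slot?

3

The cycle Econ-Latin-History-Physics-Biology-Econ has odd length 5, so it cannot be 2-colored; at least 3 time slots are needed.
3 time slots suffice: History=1, Physics=2, Biology=3, Latin=3, Art=2, Algebra=2, Civics=3, Geology=1, Econ=1, Logic=2, Statistics=1. No two conflicting exams share a time slot.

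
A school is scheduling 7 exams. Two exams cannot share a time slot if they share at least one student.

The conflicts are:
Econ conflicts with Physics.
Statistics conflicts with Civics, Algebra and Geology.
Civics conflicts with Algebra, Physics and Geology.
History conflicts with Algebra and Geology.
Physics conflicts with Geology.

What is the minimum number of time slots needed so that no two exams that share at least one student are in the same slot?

Civics, Physics, Geology all conflict with each other, so at least 3 time slots are needed.
A valid assignment using 3 time slots: Econ=1, Statistics=3, Civics=1, History=1, Algebra=2, Physics=3, Geology=2. No two conflicting exams share a time slot.

3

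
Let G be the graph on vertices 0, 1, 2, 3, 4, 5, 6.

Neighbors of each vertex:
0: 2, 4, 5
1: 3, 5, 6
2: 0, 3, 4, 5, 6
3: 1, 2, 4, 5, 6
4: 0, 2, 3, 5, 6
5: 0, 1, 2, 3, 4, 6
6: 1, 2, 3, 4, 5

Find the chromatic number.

2, 3, 4, 5, 6 are mutually adjacent (a clique of size 5), so at least 5 colors are needed.
5 colors suffice: color red → {5}; color blue → {1, 2}; color green → {0, 3}; color yellow → {6}; color purple → {4}. Each edge has distinct colors on its endpoints.

5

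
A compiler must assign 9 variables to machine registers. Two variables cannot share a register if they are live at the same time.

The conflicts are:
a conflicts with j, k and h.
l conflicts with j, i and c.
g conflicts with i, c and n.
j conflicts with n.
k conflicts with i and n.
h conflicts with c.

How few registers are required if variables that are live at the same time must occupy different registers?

3

The cycle c-h-a-j-l-c has odd length 5, so it cannot be 2-colored; at least 3 registers are needed.
3 registers suffice: register 1 → {a, i, c, n}; register 2 → {g, j, k, h}; register 3 → {l}. Each listed conflict is separated.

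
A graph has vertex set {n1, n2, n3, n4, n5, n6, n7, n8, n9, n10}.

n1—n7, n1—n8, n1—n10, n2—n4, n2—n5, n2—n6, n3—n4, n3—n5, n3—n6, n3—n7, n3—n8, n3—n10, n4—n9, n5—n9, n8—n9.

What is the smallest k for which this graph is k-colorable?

n3 and n6 are adjacent, so at least 2 colors are needed.
A valid assignment using 2 colors: n1=1, n2=1, n3=1, n4=2, n5=2, n6=2, n7=2, n8=2, n9=1, n10=2. Each edge has distinct colors on its endpoints.

2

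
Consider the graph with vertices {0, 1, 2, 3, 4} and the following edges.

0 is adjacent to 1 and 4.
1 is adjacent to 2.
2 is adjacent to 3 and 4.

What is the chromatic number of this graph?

2

1 and 2 are adjacent, so at least 2 colors are needed.
A valid assignment using 2 colors: 0=a, 1=b, 2=a, 3=b, 4=b. Every edge joins two different colors.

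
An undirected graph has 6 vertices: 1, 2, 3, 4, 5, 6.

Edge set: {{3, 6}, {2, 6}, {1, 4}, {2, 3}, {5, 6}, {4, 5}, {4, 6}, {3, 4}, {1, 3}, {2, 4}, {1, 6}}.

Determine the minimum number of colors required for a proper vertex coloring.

1, 3, 4, 6 are pairwise adjacent (a clique of size 4), so at least 4 colors are needed.
4 colors suffice: 1=d, 2=d, 3=c, 4=a, 5=c, 6=b. No two adjacent vertices share a color.

4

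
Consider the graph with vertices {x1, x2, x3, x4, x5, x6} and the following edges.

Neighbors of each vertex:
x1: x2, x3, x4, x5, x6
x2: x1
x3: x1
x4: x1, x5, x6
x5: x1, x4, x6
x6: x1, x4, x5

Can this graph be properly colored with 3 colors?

x1, x4, x5, x6 are mutually adjacent (a clique of size 4), so at least 4 colors are needed.
So 3 colors are not enough.

No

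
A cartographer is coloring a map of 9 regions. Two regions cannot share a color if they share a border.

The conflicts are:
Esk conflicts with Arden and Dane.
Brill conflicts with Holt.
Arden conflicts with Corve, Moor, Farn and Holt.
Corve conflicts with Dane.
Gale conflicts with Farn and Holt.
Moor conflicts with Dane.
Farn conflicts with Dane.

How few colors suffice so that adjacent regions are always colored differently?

Arden and Holt conflict, so at least 2 colors are needed.
2 colors suffice: color 1 → {Brill, Arden, Gale, Dane}; color 2 → {Esk, Corve, Moor, Farn, Holt}. No two conflicting regions share a color.

2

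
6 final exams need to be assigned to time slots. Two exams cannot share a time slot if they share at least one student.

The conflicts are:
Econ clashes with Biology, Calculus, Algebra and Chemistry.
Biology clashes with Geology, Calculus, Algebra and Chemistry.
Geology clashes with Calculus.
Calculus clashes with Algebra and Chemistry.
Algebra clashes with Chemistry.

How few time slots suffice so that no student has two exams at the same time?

5

Econ, Biology, Calculus, Algebra, Chemistry pairwise conflict, so at least 5 time slots are needed.
5 time slots suffice: time slot 1 → {Calculus}; time slot 2 → {Biology}; time slot 3 → {Geology, Algebra}; time slot 4 → {Econ}; time slot 5 → {Chemistry}. Each listed conflict is separated.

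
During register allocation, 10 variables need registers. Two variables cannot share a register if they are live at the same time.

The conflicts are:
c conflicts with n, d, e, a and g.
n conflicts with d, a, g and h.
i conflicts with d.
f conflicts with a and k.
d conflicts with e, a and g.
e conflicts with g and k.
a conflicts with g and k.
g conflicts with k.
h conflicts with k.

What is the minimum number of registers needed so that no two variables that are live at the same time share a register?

c, n, d, a, g pairwise conflict, so at least 5 registers are needed.
A valid assignment using 5 registers: c=5, n=4, i=1, f=3, d=2, e=1, a=1, g=3, h=1, k=2. Each listed conflict is separated.

5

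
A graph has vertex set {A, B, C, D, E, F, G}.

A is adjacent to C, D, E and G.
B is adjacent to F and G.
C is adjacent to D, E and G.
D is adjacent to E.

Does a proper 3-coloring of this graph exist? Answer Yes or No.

No

A, C, D, E are mutually adjacent (a clique of size 4), so at least 4 colors are needed.
So 3 colors are not enough.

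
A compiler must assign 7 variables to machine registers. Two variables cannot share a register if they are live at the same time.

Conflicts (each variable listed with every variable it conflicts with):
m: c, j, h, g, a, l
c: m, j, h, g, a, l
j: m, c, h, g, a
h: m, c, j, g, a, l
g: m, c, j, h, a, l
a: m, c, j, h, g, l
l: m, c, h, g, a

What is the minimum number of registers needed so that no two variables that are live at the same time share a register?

6

m, c, j, h, g, a all conflict with each other, so at least 6 registers are needed.
6 registers suffice: register 1 → {a}; register 2 → {h}; register 3 → {m}; register 4 → {g}; register 5 → {c}; register 6 → {j, l}. Each listed conflict is separated.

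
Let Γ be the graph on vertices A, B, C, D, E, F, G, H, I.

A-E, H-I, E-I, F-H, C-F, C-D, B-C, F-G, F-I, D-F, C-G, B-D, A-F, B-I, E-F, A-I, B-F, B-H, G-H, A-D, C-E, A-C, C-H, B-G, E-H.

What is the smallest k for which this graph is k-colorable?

B, C, F, G, H are mutually adjacent (a clique of size 5), so at least 5 colors are needed.
5 colors suffice: color 1 → {F}; color 2 → {C, I}; color 3 → {A, B}; color 4 → {D, H}; color 5 → {E, G}. Each edge has distinct colors on its endpoints.

5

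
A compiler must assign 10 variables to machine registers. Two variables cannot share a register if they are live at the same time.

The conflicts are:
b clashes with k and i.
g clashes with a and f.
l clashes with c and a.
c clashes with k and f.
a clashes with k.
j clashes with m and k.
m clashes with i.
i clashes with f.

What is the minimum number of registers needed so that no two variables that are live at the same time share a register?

The cycle j-k-b-i-m-j has odd length 5, so it cannot be 2-colored; at least 3 registers are needed.
3 registers suffice: register 1 → {g, l, k, i}; register 2 → {b, c, a, j}; register 3 → {m, f}. Each listed conflict is separated.

3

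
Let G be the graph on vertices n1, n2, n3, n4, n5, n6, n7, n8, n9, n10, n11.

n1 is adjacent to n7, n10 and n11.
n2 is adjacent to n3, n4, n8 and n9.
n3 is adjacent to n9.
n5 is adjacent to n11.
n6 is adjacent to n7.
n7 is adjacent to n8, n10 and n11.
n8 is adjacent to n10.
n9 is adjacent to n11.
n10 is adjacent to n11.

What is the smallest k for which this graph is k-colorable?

4

n1, n7, n10, n11 are pairwise adjacent (a clique of size 4), so at least 4 colors are needed.
4 colors suffice: color 1 → {n2, n6, n11}; color 2 → {n4, n5, n7, n9}; color 3 → {n3, n10}; color 4 → {n1, n8}. No two adjacent vertices share a color.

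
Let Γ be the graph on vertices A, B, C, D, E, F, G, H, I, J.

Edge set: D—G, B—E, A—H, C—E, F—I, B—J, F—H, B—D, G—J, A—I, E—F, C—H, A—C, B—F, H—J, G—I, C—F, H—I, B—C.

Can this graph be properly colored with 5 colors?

Yes

The chromatic number is 4. B, C, E, F are mutually adjacent (a clique of size 4), so at least 4 colors are needed.
4 colors suffice: color 1 → {C, D, I, J}; color 2 → {A, F, G}; color 3 → {B, H}; color 4 → {E}.
Since 5 ≥ 4, a proper 5-coloring certainly exists.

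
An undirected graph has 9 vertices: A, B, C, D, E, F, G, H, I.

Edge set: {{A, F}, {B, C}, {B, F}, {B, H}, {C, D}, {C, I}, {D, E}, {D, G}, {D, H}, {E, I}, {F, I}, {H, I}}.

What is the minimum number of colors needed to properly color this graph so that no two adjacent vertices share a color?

2

F and I are adjacent, so at least 2 colors are needed.
2 colors suffice: color 1 → {A, B, D, I}; color 2 → {C, E, F, G, H}. Every edge joins two different colors.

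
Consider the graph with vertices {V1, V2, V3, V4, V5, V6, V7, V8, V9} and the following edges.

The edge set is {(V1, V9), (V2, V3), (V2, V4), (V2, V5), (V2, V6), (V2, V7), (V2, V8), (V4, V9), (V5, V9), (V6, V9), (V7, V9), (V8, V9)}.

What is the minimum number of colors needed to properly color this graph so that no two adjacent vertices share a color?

V2 and V8 are adjacent, so at least 2 colors are needed.
2 colors suffice: color R → {V2, V9}; color B → {V1, V3, V4, V5, V6, V7, V8}. No two adjacent vertices share a color.

2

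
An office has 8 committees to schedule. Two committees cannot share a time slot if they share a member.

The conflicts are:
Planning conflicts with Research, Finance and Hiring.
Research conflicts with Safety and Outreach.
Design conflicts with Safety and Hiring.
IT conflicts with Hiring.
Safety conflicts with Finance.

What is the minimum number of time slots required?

The cycle Planning-Hiring-Design-Safety-Research-Planning has odd length 5, so it cannot be 2-colored; at least 3 time slots are needed.
3 time slots suffice: time slot 1 → {Research, Finance, Hiring}; time slot 2 → {Planning, IT, Safety, Outreach}; time slot 3 → {Design}. No two conflicting committees share a time slot.

3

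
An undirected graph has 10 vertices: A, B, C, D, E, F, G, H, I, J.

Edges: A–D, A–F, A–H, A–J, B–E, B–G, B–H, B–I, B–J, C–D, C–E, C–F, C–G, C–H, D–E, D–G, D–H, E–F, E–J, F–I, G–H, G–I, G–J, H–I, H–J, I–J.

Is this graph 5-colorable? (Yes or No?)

Yes

The chromatic number is 5. B, G, H, I, J are pairwise adjacent (a clique of size 5), so at least 5 colors are needed.
A valid assignment using 5 colors: A=blue, B=yellow, C=green, D=yellow, E=red, F=yellow, G=blue, H=red, I=purple, J=green.
That is already a proper 5-coloring.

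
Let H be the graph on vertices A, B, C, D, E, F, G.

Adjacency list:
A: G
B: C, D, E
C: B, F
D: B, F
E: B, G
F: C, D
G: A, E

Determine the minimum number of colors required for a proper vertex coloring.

D and F are adjacent, so at least 2 colors are needed.
2 colors suffice: color 1 → {B, F, G}; color 2 → {A, C, D, E}. Each edge has distinct colors on its endpoints.

2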